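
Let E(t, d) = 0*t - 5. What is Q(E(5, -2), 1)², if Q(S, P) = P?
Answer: 1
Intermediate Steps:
E(t, d) = -5 (E(t, d) = 0 - 5 = -5)
Q(E(5, -2), 1)² = 1² = 1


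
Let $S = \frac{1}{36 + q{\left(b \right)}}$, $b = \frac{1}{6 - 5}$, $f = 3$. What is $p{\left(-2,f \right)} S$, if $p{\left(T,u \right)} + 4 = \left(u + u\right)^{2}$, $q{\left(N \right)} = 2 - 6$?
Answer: $1$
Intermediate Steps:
$b = 1$ ($b = 1^{-1} = 1$)
$q{\left(N \right)} = -4$ ($q{\left(N \right)} = 2 - 6 = -4$)
$p{\left(T,u \right)} = -4 + 4 u^{2}$ ($p{\left(T,u \right)} = -4 + \left(u + u\right)^{2} = -4 + \left(2 u\right)^{2} = -4 + 4 u^{2}$)
$S = \frac{1}{32}$ ($S = \frac{1}{36 - 4} = \frac{1}{32} \approx 0.03125$)
$p{\left(-2,f \right)} S = \left(-4 + 4 \cdot 3^{2}\right) \frac{1}{32} = \left(-4 + 4 \cdot 9\right) \frac{1}{32} = \left(-4 + 36\right) \frac{1}{32} = 32 \cdot \frac{1}{32} = 1$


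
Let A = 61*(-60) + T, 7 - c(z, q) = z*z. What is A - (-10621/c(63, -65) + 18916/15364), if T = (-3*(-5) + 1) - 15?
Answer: -55742347237/15218042 ≈ -3662.9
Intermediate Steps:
T = 1 (T = (15 + 1) - 15 = 16 - 15 = 1)
c(z, q) = 7 - z² (c(z, q) = 7 - z*z = 7 - z²)
A = -3659 (A = 61*(-60) + 1 = -3660 + 1 = -3659)
A - (-10621/c(63, -65) + 18916/15364) = -3659 - (-10621/(7 - 1*63²) + 18916/15364) = -3659 - (-10621/(7 - 1*3969) + 18916*(1/15364)) = -3659 - (-10621/(7 - 3969) + 4729/3841) = -3659 - (-10621/(-3962) + 4729/3841) = -3659 - (-10621*(-1/3962) + 4729/3841) = -3659 - (10621/3962 + 4729/3841) = -3659 - 1*59531559/15218042 = -3659 - 59531559/15218042 = -55742347237/15218042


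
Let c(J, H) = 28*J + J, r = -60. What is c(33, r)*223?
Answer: 213411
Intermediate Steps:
c(J, H) = 29*J
c(33, r)*223 = (29*33)*223 = 957*223 = 213411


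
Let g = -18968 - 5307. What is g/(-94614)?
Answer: 24275/94614 ≈ 0.25657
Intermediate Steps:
g = -24275
g/(-94614) = -24275/(-94614) = -24275*(-1/94614) = 24275/94614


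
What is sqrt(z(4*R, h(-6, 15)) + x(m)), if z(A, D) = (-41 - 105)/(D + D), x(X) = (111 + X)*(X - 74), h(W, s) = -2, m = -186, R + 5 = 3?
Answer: sqrt(78146)/2 ≈ 139.77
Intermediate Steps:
R = -2 (R = -5 + 3 = -2)
x(X) = (-74 + X)*(111 + X) (x(X) = (111 + X)*(-74 + X) = (-74 + X)*(111 + X))
z(A, D) = -73/D (z(A, D) = -146*1/(2*D) = -73/D)
sqrt(z(4*R, h(-6, 15)) + x(m)) = sqrt(-73/(-2) + (-8214 + (-186)**2 + 37*(-186))) = sqrt(-73*(-1/2) + (-8214 + 34596 - 6882)) = sqrt(73/2 + 19500) = sqrt(39073/2) = sqrt(78146)/2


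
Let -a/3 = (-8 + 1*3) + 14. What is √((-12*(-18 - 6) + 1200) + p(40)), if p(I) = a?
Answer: √1461 ≈ 38.223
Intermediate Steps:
a = -27 (a = -3*((-8 + 1*3) + 14) = -3*((-8 + 3) + 14) = -3*(-5 + 14) = -3*9 = -27)
p(I) = -27
√((-12*(-18 - 6) + 1200) + p(40)) = √((-12*(-18 - 6) + 1200) - 27) = √((-12*(-24) + 1200) - 27) = √((288 + 1200) - 27) = √(1488 - 27) = √1461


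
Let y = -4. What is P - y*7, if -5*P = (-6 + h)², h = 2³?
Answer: 136/5 ≈ 27.200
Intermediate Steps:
h = 8
P = -⅘ (P = -(-6 + 8)²/5 = -⅕*2² = -⅕*4 = -⅘ ≈ -0.80000)
P - y*7 = -⅘ - (-4*7) = -⅘ - (-28) = -⅘ - 1*(-28) = -⅘ + 28 = 136/5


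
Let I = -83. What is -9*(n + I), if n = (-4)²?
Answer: 603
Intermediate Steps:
n = 16
-9*(n + I) = -9*(16 - 83) = -9*(-67) = 603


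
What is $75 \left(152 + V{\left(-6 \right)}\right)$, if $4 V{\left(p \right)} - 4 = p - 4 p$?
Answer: $\frac{23625}{2} \approx 11813.0$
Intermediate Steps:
$V{\left(p \right)} = 1 - \frac{3 p}{4}$ ($V{\left(p \right)} = 1 + \frac{p - 4 p}{4} = 1 + \frac{\left(-3\right) p}{4} = 1 - \frac{3 p}{4}$)
$75 \left(152 + V{\left(-6 \right)}\right) = 75 \left(152 + \left(1 - - \frac{9}{2}\right)\right) = 75 \left(152 + \left(1 + \frac{9}{2}\right)\right) = 75 \left(152 + \frac{11}{2}\right) = 75 \cdot \frac{315}{2} = \frac{23625}{2}$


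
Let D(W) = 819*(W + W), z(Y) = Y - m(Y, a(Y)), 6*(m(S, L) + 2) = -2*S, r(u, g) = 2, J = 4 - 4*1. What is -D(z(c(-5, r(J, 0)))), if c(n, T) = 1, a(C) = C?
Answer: -5460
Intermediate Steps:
J = 0 (J = 4 - 4 = 0)
m(S, L) = -2 - S/3 (m(S, L) = -2 + (-2*S)/6 = -2 - S/3)
z(Y) = 2 + 4*Y/3 (z(Y) = Y - (-2 - Y/3) = Y + (2 + Y/3) = 2 + 4*Y/3)
D(W) = 1638*W (D(W) = 819*(2*W) = 1638*W)
-D(z(c(-5, r(J, 0)))) = -1638*(2 + (4/3)*1) = -1638*(2 + 4/3) = -1638*10/3 = -1*5460 = -5460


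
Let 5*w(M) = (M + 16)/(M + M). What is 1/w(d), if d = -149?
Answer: 1490/133 ≈ 11.203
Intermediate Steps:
w(M) = (16 + M)/(10*M) (w(M) = ((M + 16)/(M + M))/5 = ((16 + M)/((2*M)))/5 = ((16 + M)*(1/(2*M)))/5 = ((16 + M)/(2*M))/5 = (16 + M)/(10*M))
1/w(d) = 1/((⅒)*(16 - 149)/(-149)) = 1/((⅒)*(-1/149)*(-133)) = 1/(133/1490) = 1490/133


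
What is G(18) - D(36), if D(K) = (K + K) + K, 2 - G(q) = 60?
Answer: -166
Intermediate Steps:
G(q) = -58 (G(q) = 2 - 1*60 = 2 - 60 = -58)
D(K) = 3*K (D(K) = 2*K + K = 3*K)
G(18) - D(36) = -58 - 3*36 = -58 - 1*108 = -58 - 108 = -166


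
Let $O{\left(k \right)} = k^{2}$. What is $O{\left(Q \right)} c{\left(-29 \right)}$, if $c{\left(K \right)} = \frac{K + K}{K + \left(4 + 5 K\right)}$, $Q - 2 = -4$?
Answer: $\frac{116}{85} \approx 1.3647$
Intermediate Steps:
$Q = -2$ ($Q = 2 - 4 = -2$)
$c{\left(K \right)} = \frac{2 K}{4 + 6 K}$
$O{\left(Q \right)} c{\left(-29 \right)} = \left(-2\right)^{2} \left(- \frac{29}{2 + 3 \left(-29\right)}\right) = 4 \left(- \frac{29}{2 - 87}\right) = 4 \left(- \frac{29}{-85}\right) = 4 \left(\left(-29\right) \left(- \frac{1}{85}\right)\right) = 4 \cdot \frac{29}{85} = \frac{116}{85}$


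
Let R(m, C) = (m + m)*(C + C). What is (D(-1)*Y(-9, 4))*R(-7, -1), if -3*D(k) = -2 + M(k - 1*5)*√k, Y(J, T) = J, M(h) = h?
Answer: -168 - 504*I ≈ -168.0 - 504.0*I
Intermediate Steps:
R(m, C) = 4*C*m (R(m, C) = (2*m)*(2*C) = 4*C*m)
D(k) = ⅔ - √k*(-5 + k)/3 (D(k) = -(-2 + (k - 1*5)*√k)/3 = -(-2 + (k - 5)*√k)/3 = -(-2 + (-5 + k)*√k)/3 = -(-2 + √k*(-5 + k))/3 = ⅔ - √k*(-5 + k)/3)
(D(-1)*Y(-9, 4))*R(-7, -1) = ((⅔ + √(-1)*(5 - 1*(-1))/3)*(-9))*(4*(-1)*(-7)) = ((⅔ + I*(5 + 1)/3)*(-9))*28 = ((⅔ + (⅓)*I*6)*(-9))*28 = ((⅔ + 2*I)*(-9))*28 = (-6 - 18*I)*28 = -168 - 504*I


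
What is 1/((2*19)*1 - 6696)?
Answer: -1/6658 ≈ -0.00015020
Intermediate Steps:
1/((2*19)*1 - 6696) = 1/(38*1 - 6696) = 1/(38 - 6696) = 1/(-6658) = -1/6658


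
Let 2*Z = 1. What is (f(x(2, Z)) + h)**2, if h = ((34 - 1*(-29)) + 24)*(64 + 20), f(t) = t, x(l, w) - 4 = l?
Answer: 53494596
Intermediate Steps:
Z = 1/2 (Z = (1/2)*1 = 1/2 ≈ 0.50000)
x(l, w) = 4 + l
h = 7308 (h = ((34 + 29) + 24)*84 = (63 + 24)*84 = 87*84 = 7308)
(f(x(2, Z)) + h)**2 = ((4 + 2) + 7308)**2 = (6 + 7308)**2 = 7314**2 = 53494596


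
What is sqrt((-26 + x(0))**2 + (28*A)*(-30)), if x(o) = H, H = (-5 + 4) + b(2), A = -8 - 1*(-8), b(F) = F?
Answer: 25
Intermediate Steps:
A = 0 (A = -8 + 8 = 0)
H = 1 (H = (-5 + 4) + 2 = -1 + 2 = 1)
x(o) = 1
sqrt((-26 + x(0))**2 + (28*A)*(-30)) = sqrt((-26 + 1)**2 + (28*0)*(-30)) = sqrt((-25)**2 + 0*(-30)) = sqrt(625 + 0) = sqrt(625) = 25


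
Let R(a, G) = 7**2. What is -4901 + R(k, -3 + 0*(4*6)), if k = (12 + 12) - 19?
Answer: -4852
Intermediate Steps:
k = 5 (k = 24 - 19 = 5)
R(a, G) = 49
-4901 + R(k, -3 + 0*(4*6)) = -4901 + 49 = -4852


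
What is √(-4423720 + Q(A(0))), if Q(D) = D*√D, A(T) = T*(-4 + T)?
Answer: 14*I*√22570 ≈ 2103.3*I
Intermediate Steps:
Q(D) = D^(3/2)
√(-4423720 + Q(A(0))) = √(-4423720 + (0*(-4 + 0))^(3/2)) = √(-4423720 + (0*(-4))^(3/2)) = √(-4423720 + 0^(3/2)) = √(-4423720 + 0) = √(-4423720) = 14*I*√22570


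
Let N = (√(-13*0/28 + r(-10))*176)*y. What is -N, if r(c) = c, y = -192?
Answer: 33792*I*√10 ≈ 1.0686e+5*I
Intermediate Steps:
N = -33792*I*√10 (N = (√(-13*0/28 - 10)*176)*(-192) = (√(0*(1/28) - 10)*176)*(-192) = (√(0 - 10)*176)*(-192) = (√(-10)*176)*(-192) = ((I*√10)*176)*(-192) = (176*I*√10)*(-192) = -33792*I*√10 ≈ -1.0686e+5*I)
-N = -(-33792)*I*√10 = 33792*I*√10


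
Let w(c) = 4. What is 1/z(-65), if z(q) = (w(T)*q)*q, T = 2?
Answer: 1/16900 ≈ 5.9172e-5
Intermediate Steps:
z(q) = 4*q² (z(q) = (4*q)*q = 4*q²)
1/z(-65) = 1/(4*(-65)²) = 1/(4*4225) = 1/16900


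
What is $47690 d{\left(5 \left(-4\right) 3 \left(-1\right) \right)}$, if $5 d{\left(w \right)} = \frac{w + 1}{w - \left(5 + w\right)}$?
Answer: $- \frac{581818}{5} \approx -1.1636 \cdot 10^{5}$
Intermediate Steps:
$d{\left(w \right)} = - \frac{1}{25} - \frac{w}{25}$ ($d{\left(w \right)} = \frac{\left(w + 1\right) \frac{1}{w - \left(5 + w\right)}}{5} = \frac{\left(1 + w\right) \frac{1}{-5}}{5} = \frac{\left(1 + w\right) \left(- \frac{1}{5}\right)}{5} = \frac{- \frac{1}{5} - \frac{w}{5}}{5} = - \frac{1}{25} - \frac{w}{25}$)
$47690 d{\left(5 \left(-4\right) 3 \left(-1\right) \right)} = 47690 \left(- \frac{1}{25} - \frac{5 \left(-4\right) 3 \left(-1\right)}{25}\right) = 47690 \left(- \frac{1}{25} - \frac{5 \left(\left(-12\right) \left(-1\right)\right)}{25}\right) = 47690 \left(- \frac{1}{25} - \frac{5 \cdot 12}{25}\right) = 47690 \left(- \frac{1}{25} - \frac{12}{5}\right) = 47690 \left(- \frac{61}{25}\right) = - \frac{581818}{5}$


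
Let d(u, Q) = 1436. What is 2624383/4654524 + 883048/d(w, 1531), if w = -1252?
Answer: 1028484180785/1670974116 ≈ 615.50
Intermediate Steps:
2624383/4654524 + 883048/d(w, 1531) = 2624383/4654524 + 883048/1436 = 2624383*(1/4654524) + 883048*(1/1436) = 2624383/4654524 + 220762/359 = 1028484180785/1670974116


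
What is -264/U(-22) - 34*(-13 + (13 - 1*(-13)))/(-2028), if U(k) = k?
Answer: 953/78 ≈ 12.218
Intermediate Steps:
-264/U(-22) - 34*(-13 + (13 - 1*(-13)))/(-2028) = -264/(-22) - 34*(-13 + (13 - 1*(-13)))/(-2028) = -264*(-1/22) - 34*(-13 + (13 + 13))*(-1/2028) = 12 - 34*(-13 + 26)*(-1/2028) = 12 - 34*13*(-1/2028) = 12 - 442*(-1/2028) = 12 + 17/78 = 953/78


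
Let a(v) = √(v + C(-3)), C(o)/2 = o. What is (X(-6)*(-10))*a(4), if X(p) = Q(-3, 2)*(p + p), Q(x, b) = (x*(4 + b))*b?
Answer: -4320*I*√2 ≈ -6109.4*I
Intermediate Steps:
C(o) = 2*o
Q(x, b) = b*x*(4 + b)
a(v) = √(-6 + v) (a(v) = √(v + 2*(-3)) = √(v - 6) = √(-6 + v))
X(p) = -72*p (X(p) = (2*(-3)*(4 + 2))*(p + p) = (2*(-3)*6)*(2*p) = -72*p)
(X(-6)*(-10))*a(4) = (-72*(-6)*(-10))*√(-6 + 4) = (432*(-10))*√(-2) = -4320*I*√2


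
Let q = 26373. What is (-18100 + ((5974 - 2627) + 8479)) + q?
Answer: 20099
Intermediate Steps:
(-18100 + ((5974 - 2627) + 8479)) + q = (-18100 + ((5974 - 2627) + 8479)) + 26373 = (-18100 + (3347 + 8479)) + 26373 = (-18100 + 11826) + 26373 = -6274 + 26373 = 20099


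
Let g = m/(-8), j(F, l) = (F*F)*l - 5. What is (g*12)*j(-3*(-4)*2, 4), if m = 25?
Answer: -172425/2 ≈ -86213.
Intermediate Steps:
j(F, l) = -5 + l*F² (j(F, l) = F²*l - 5 = l*F² - 5 = -5 + l*F²)
g = -25/8 (g = 25/(-8) = 25*(-⅛) = -25/8 ≈ -3.1250)
(g*12)*j(-3*(-4)*2, 4) = (-25/8*12)*(-5 + 4*(-3*(-4)*2)²) = -75*(-5 + 4*(12*2)²)/2 = -75*(-5 + 4*24²)/2 = -75*(-5 + 4*576)/2 = -75*(-5 + 2304)/2 = -75/2*2299 = -172425/2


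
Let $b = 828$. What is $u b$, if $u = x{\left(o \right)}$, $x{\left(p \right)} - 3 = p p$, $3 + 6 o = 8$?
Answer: $3059$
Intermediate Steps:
$o = \frac{5}{6}$ ($o = - \frac{1}{2} + \frac{1}{6} \cdot 8 = - \frac{1}{2} + \frac{4}{3} = \frac{5}{6} \approx 0.83333$)
$x{\left(p \right)} = 3 + p^{2}$ ($x{\left(p \right)} = 3 + p p = 3 + p^{2}$)
$u = \frac{133}{36}$ ($u = 3 + \left(\frac{5}{6}\right)^{2} = 3 + \frac{25}{36} = \frac{133}{36} \approx 3.6944$)
$u b = \frac{133}{36} \cdot 828 = 3059$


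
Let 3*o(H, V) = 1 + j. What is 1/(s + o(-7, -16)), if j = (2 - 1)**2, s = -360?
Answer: -3/1078 ≈ -0.0027829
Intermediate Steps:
j = 1 (j = 1**2 = 1)
o(H, V) = 2/3 (o(H, V) = (1 + 1)/3 = (1/3)*2 = 2/3)
1/(s + o(-7, -16)) = 1/(-360 + 2/3) = 1/(-1078/3) = -3/1078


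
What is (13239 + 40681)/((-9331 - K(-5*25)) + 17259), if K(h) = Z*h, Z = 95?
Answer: 53920/19803 ≈ 2.7228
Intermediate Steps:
K(h) = 95*h
(13239 + 40681)/((-9331 - K(-5*25)) + 17259) = (13239 + 40681)/((-9331 - 95*(-5*25)) + 17259) = 53920/((-9331 - 95*(-125)) + 17259) = 53920/((-9331 - 1*(-11875)) + 17259) = 53920/((-9331 + 11875) + 17259) = 53920/(2544 + 17259) = 53920/19803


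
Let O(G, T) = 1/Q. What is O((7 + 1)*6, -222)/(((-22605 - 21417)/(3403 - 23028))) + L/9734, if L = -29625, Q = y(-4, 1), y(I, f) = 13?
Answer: -4190735750/1392657981 ≈ -3.0092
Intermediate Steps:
Q = 13
O(G, T) = 1/13
O((7 + 1)*6, -222)/(((-22605 - 21417)/(3403 - 23028))) + L/9734 = 1/(13*(((-22605 - 21417)/(3403 - 23028)))) - 29625/9734 = 1/(13*((-44022/(-19625)))) - 29625*1/9734 = 1/(13*((-44022*(-1/19625)))) - 29625/9734 = 1/(13*(44022/19625)) - 29625/9734 = (1/13)*(19625/44022) - 29625/9734 = 19625/572286 - 29625/9734 = -4190735750/1392657981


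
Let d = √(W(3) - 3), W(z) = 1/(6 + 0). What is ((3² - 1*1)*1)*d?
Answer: 4*I*√102/3 ≈ 13.466*I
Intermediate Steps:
W(z) = ⅙ (W(z) = 1/6 = ⅙)
d = I*√102/6 (d = √(⅙ - 3) = √(-17/6) = I*√102/6 ≈ 1.6833*I)
((3² - 1*1)*1)*d = ((3² - 1*1)*1)*(I*√102/6) = ((9 - 1)*1)*(I*√102/6) = (8*1)*(I*√102/6) = 8*(I*√102/6) = 4*I*√102/3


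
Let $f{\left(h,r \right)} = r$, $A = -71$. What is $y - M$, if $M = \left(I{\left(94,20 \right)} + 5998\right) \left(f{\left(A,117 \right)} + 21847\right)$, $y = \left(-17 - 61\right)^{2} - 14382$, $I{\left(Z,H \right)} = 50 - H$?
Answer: $-132407290$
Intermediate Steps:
$y = -8298$ ($y = \left(-78\right)^{2} - 14382 = 6084 - 14382 = -8298$)
$M = 132398992$ ($M = \left(\left(50 - 20\right) + 5998\right) \left(117 + 21847\right) = \left(\left(50 - 20\right) + 5998\right) 21964 = \left(30 + 5998\right) 21964 = 6028 \cdot 21964 = 132398992$)
$y - M = -8298 - 132398992 = -132407290$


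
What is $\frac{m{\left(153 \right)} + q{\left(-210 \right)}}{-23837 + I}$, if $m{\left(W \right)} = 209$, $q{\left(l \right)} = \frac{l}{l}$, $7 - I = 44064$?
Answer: $- \frac{105}{33947} \approx -0.0030931$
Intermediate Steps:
$I = -44057$ ($I = 7 - 44064 = -44057$)
$q{\left(l \right)} = 1$
$\frac{m{\left(153 \right)} + q{\left(-210 \right)}}{-23837 + I} = \frac{209 + 1}{-23837 - 44057} = \frac{210}{-67894} = 210 \left(- \frac{1}{67894}\right) = - \frac{105}{33947}$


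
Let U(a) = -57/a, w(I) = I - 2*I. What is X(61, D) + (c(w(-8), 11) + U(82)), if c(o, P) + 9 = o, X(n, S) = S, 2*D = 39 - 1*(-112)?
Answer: 3026/41 ≈ 73.805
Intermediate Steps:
w(I) = -I
D = 151/2 (D = (39 - 1*(-112))/2 = (39 + 112)/2 = (½)*151 = 151/2 ≈ 75.500)
c(o, P) = -9 + o
X(61, D) + (c(w(-8), 11) + U(82)) = 151/2 + ((-9 - 1*(-8)) - 57/82) = 151/2 + ((-9 + 8) - 57*1/82) = 151/2 + (-1 - 57/82) = 151/2 - 139/82 = 3026/41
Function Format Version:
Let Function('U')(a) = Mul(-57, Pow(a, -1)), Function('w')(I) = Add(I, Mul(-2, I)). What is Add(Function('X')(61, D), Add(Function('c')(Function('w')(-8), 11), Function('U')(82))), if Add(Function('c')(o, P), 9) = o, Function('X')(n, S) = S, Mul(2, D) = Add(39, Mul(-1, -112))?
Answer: Rational(3026, 41) ≈ 73.805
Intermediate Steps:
Function('w')(I) = Mul(-1, I)
D = Rational(151, 2) (D = Mul(Rational(1, 2), Add(39, Mul(-1, -112))) = Mul(Rational(1, 2), Add(39, 112)) = Mul(Rational(1, 2), 151) = Rational(151, 2) ≈ 75.500)
Function('c')(o, P) = Add(-9, o)
Add(Function('X')(61, D), Add(Function('c')(Function('w')(-8), 11), Function('U')(82))) = Add(Rational(151, 2), Add(Add(-9, Mul(-1, -8)), Mul(-57, Pow(82, -1)))) = Add(Rational(151, 2), Add(Add(-9, 8), Mul(-57, Rational(1, 82)))) = Add(Rational(151, 2), Add(-1, Rational(-57, 82))) = Add(Rational(151, 2), Rational(-139, 82)) = Rational(3026, 41)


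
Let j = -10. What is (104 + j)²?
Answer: 8836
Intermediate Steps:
(104 + j)² = (104 - 10)² = 94² = 8836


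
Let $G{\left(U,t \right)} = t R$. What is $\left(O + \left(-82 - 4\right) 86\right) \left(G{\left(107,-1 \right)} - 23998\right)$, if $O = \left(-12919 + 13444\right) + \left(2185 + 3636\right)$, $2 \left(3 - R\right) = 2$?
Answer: $25200000$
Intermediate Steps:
$R = 2$ ($R = 3 - 1 = 2$)
$O = 6346$ ($O = 525 + 5821 = 6346$)
$G{\left(U,t \right)} = 2 t$ ($G{\left(U,t \right)} = t 2 = 2 t$)
$\left(O + \left(-82 - 4\right) 86\right) \left(G{\left(107,-1 \right)} - 23998\right) = \left(6346 + \left(-82 - 4\right) 86\right) \left(2 \left(-1\right) - 23998\right) = \left(6346 - 7396\right) \left(-2 - 23998\right) = \left(6346 - 7396\right) \left(-24000\right) = \left(-1050\right) \left(-24000\right) = 25200000$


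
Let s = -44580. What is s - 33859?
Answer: -78439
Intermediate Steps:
s - 33859 = -44580 - 33859 = -78439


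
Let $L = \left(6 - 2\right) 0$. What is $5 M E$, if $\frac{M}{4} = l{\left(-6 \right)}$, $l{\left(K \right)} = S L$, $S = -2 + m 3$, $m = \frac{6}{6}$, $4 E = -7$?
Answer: $0$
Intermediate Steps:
$E = - \frac{7}{4}$ ($E = \frac{1}{4} \left(-7\right) = - \frac{7}{4} \approx -1.75$)
$m = 1$ ($m = 6 \cdot \frac{1}{6} = 1$)
$L = 0$ ($L = 4 \cdot 0 = 0$)
$S = 1$ ($S = -2 + 1 \cdot 3 = -2 + 3 = 1$)
$l{\left(K \right)} = 0$ ($l{\left(K \right)} = 1 \cdot 0 = 0$)
$M = 0$ ($M = 4 \cdot 0 = 0$)
$5 M E = 5 \cdot 0 \left(- \frac{7}{4}\right) = 0 \left(- \frac{7}{4}\right) = 0$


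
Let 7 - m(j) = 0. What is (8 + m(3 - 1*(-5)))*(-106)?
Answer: -1590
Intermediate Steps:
m(j) = 7 (m(j) = 7 - 1*0 = 7 + 0 = 7)
(8 + m(3 - 1*(-5)))*(-106) = (8 + 7)*(-106) = 15*(-106) = -1590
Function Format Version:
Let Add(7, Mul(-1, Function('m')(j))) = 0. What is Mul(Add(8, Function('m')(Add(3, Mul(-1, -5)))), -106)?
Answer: -1590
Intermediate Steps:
Function('m')(j) = 7 (Function('m')(j) = Add(7, Mul(-1, 0)) = Add(7, 0) = 7)
Mul(Add(8, Function('m')(Add(3, Mul(-1, -5)))), -106) = Mul(Add(8, 7), -106) = Mul(15, -106) = -1590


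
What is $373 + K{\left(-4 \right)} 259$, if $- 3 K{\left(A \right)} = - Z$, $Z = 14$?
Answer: $\frac{4745}{3} \approx 1581.7$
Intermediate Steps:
$K{\left(A \right)} = \frac{14}{3}$ ($K{\left(A \right)} = - \frac{\left(-1\right) 14}{3} = \left(- \frac{1}{3}\right) \left(-14\right) = \frac{14}{3}$)
$373 + K{\left(-4 \right)} 259 = 373 + \frac{14}{3} \cdot 259 = 373 + \frac{3626}{3} = \frac{4745}{3}$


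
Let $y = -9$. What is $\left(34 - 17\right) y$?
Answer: $-153$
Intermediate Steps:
$\left(34 - 17\right) y = \left(34 - 17\right) \left(-9\right) = 17 \left(-9\right) = -153$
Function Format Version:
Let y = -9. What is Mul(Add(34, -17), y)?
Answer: -153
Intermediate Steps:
Mul(Add(34, -17), y) = Mul(Add(34, -17), -9) = Mul(17, -9) = -153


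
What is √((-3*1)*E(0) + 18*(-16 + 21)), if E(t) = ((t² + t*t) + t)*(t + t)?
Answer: 3*√10 ≈ 9.4868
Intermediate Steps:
E(t) = 2*t*(t + 2*t²) (E(t) = ((t² + t²) + t)*(2*t) = (2*t² + t)*(2*t) = (t + 2*t²)*(2*t) = 2*t*(t + 2*t²))
√((-3*1)*E(0) + 18*(-16 + 21)) = √((-3*1)*(0²*(2 + 4*0)) + 18*(-16 + 21)) = √(-0*(2 + 0) + 18*5) = √(-0*2 + 90) = √(-3*0 + 90) = √(0 + 90) = √90 = 3*√10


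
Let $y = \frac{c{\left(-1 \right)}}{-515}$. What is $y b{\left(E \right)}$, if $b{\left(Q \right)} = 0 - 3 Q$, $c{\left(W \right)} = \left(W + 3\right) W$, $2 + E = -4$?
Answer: $\frac{36}{515} \approx 0.069903$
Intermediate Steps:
$E = -6$ ($E = -2 - 4 = -6$)
$c{\left(W \right)} = W \left(3 + W\right)$ ($c{\left(W \right)} = \left(3 + W\right) W = W \left(3 + W\right)$)
$b{\left(Q \right)} = - 3 Q$
$y = \frac{2}{515}$ ($y = \frac{\left(-1\right) \left(3 - 1\right)}{-515} = \left(-1\right) 2 \left(- \frac{1}{515}\right) = \left(-2\right) \left(- \frac{1}{515}\right) = \frac{2}{515} \approx 0.0038835$)
$y b{\left(E \right)} = \frac{2 \left(\left(-3\right) \left(-6\right)\right)}{515} = \frac{2}{515} \cdot 18 = \frac{36}{515}$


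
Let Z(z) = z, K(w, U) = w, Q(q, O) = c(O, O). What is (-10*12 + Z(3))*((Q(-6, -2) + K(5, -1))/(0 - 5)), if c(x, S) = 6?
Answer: 1287/5 ≈ 257.40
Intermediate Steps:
Q(q, O) = 6
(-10*12 + Z(3))*((Q(-6, -2) + K(5, -1))/(0 - 5)) = (-10*12 + 3)*((6 + 5)/(0 - 5)) = (-120 + 3)*(11/(-5)) = -1287*(-1)/5 = -117*(-11/5) = 1287/5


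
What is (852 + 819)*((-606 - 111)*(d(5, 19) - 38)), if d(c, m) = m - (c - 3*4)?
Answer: 14377284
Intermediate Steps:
d(c, m) = 12 + m - c (d(c, m) = m - (c - 12) = m - (-12 + c) = m + (12 - c) = 12 + m - c)
(852 + 819)*((-606 - 111)*(d(5, 19) - 38)) = (852 + 819)*((-606 - 111)*((12 + 19 - 1*5) - 38)) = 1671*(-717*((12 + 19 - 5) - 38)) = 1671*(-717*(26 - 38)) = 1671*(-717*(-12)) = 1671*8604 = 14377284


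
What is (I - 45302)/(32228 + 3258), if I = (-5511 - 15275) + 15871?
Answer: -50217/35486 ≈ -1.4151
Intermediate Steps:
I = -4915 (I = -20786 + 15871 = -4915)
(I - 45302)/(32228 + 3258) = (-4915 - 45302)/(32228 + 3258) = -50217/35486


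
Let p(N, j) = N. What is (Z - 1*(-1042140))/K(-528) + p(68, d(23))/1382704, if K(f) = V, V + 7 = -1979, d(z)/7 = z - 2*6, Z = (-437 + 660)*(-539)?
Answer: -159346767353/343256268 ≈ -464.22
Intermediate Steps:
Z = -120197 (Z = 223*(-539) = -120197)
d(z) = -84 + 7*z (d(z) = 7*(z - 2*6) = 7*(z - 12) = 7*(-12 + z) = -84 + 7*z)
V = -1986 (V = -7 - 1979 = -1986)
K(f) = -1986
(Z - 1*(-1042140))/K(-528) + p(68, d(23))/1382704 = (-120197 - 1*(-1042140))/(-1986) + 68/1382704 = (-120197 + 1042140)*(-1/1986) + 68*(1/1382704) = 921943*(-1/1986) + 17/345676 = -921943/1986 + 17/345676 = -159346767353/343256268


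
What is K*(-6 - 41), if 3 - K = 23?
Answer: 940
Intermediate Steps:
K = -20 (K = 3 - 1*23 = 3 - 23 = -20)
K*(-6 - 41) = -20*(-6 - 41) = -20*(-47) = 940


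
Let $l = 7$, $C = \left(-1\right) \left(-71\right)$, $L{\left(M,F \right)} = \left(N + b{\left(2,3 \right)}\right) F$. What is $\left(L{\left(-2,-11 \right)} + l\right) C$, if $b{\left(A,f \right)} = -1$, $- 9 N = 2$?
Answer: $\frac{13064}{9} \approx 1451.6$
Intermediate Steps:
$N = - \frac{2}{9}$ ($N = \left(- \frac{1}{9}\right) 2 = - \frac{2}{9} \approx -0.22222$)
$L{\left(M,F \right)} = - \frac{11 F}{9}$ ($L{\left(M,F \right)} = \left(- \frac{2}{9} - 1\right) F = - \frac{11 F}{9}$)
$C = 71$
$\left(L{\left(-2,-11 \right)} + l\right) C = \left(\left(- \frac{11}{9}\right) \left(-11\right) + 7\right) 71 = \left(\frac{121}{9} + 7\right) 71 = \frac{184}{9} \cdot 71 = \frac{13064}{9}$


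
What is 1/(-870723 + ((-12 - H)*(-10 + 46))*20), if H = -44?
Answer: -1/847683 ≈ -1.1797e-6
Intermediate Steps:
1/(-870723 + ((-12 - H)*(-10 + 46))*20) = 1/(-870723 + ((-12 - 1*(-44))*(-10 + 46))*20) = 1/(-870723 + ((-12 + 44)*36)*20) = 1/(-870723 + (32*36)*20) = 1/(-870723 + 1152*20) = 1/(-870723 + 23040) = 1/(-847683) = -1/847683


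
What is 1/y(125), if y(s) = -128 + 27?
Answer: -1/101 ≈ -0.0099010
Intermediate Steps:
y(s) = -101
1/y(125) = 1/(-101) = -1/101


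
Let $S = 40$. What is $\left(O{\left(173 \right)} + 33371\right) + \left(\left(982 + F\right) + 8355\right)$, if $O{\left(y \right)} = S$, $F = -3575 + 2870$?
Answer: $42043$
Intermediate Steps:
$F = -705$
$O{\left(y \right)} = 40$
$\left(O{\left(173 \right)} + 33371\right) + \left(\left(982 + F\right) + 8355\right) = \left(40 + 33371\right) + \left(\left(982 - 705\right) + 8355\right) = 33411 + \left(277 + 8355\right) = 33411 + 8632 = 42043$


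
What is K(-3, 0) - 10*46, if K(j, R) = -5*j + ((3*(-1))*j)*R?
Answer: -445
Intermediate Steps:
K(j, R) = -5*j - 3*R*j (K(j, R) = -5*j + (-3*j)*R = -5*j - 3*R*j)
K(-3, 0) - 10*46 = -1*(-3)*(5 + 3*0) - 10*46 = -1*(-3)*(5 + 0) - 460 = -1*(-3)*5 - 460 = 15 - 460 = -445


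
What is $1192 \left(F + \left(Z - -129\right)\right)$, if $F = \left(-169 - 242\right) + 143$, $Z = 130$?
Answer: $-10728$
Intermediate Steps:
$F = -268$ ($F = -411 + 143 = -268$)
$1192 \left(F + \left(Z - -129\right)\right) = 1192 \left(-268 + \left(130 - -129\right)\right) = 1192 \left(-268 + \left(130 + 129\right)\right) = 1192 \left(-268 + 259\right) = 1192 \left(-9\right) = -10728$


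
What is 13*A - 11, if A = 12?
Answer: 145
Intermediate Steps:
13*A - 11 = 13*12 - 11 = 156 - 11 = 145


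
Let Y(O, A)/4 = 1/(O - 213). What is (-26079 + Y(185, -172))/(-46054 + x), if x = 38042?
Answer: 91277/28042 ≈ 3.2550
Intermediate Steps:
Y(O, A) = 4/(-213 + O) (Y(O, A) = 4/(O - 213) = 4/(-213 + O))
(-26079 + Y(185, -172))/(-46054 + x) = (-26079 + 4/(-213 + 185))/(-46054 + 38042) = (-26079 + 4/(-28))/(-8012) = (-26079 + 4*(-1/28))*(-1/8012) = (-26079 - ⅐)*(-1/8012) = -182554/7*(-1/8012) = 91277/28042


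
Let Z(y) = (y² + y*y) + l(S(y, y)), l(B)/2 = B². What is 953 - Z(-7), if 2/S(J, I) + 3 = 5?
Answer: 853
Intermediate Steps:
S(J, I) = 1 (S(J, I) = 2/(-3 + 5) = 2/2 = 2*(½) = 1)
l(B) = 2*B²
Z(y) = 2 + 2*y² (Z(y) = (y² + y*y) + 2*1² = (y² + y²) + 2*1 = 2*y² + 2 = 2 + 2*y²)
953 - Z(-7) = 953 - (2 + 2*(-7)²) = 953 - (2 + 2*49) = 953 - (2 + 98) = 953 - 1*100 = 953 - 100 = 853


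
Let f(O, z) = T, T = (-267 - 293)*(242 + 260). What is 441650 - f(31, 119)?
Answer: 722770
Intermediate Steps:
T = -281120 (T = -560*502 = -281120)
f(O, z) = -281120
441650 - f(31, 119) = 441650 - 1*(-281120) = 441650 + 281120 = 722770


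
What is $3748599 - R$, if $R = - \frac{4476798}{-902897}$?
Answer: $\frac{3384594314505}{902897} \approx 3.7486 \cdot 10^{6}$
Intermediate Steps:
$R = \frac{4476798}{902897}$ ($R = \left(-4476798\right) \left(- \frac{1}{902897}\right) = \frac{4476798}{902897} \approx 4.9583$)
$3748599 - R = 3748599 - \frac{4476798}{902897} = \frac{3384594314505}{902897}$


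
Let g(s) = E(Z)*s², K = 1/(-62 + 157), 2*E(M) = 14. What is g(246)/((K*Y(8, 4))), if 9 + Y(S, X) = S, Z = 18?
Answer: -40243140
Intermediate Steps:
Y(S, X) = -9 + S
E(M) = 7 (E(M) = (½)*14 = 7)
K = 1/95 ≈ 0.010526
g(s) = 7*s²
g(246)/((K*Y(8, 4))) = (7*246²)/(((-9 + 8)/95)) = (7*60516)/(((1/95)*(-1))) = 423612/(-1/95) = 423612*(-95) = -40243140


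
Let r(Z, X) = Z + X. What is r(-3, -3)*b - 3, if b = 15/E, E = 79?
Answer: -327/79 ≈ -4.1392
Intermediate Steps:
b = 15/79 ≈ 0.18987
r(Z, X) = X + Z
r(-3, -3)*b - 3 = (-3 - 3)*(15/79) - 3 = -6*15/79 - 3 = -90/79 - 3 = -327/79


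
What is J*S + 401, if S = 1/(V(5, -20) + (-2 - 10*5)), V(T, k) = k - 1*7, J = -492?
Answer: 32171/79 ≈ 407.23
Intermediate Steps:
V(T, k) = -7 + k (V(T, k) = k - 7 = -7 + k)
S = -1/79 (S = 1/((-7 - 20) + (-2 - 10*5)) = 1/(-27 + (-2 - 50)) = 1/(-27 - 52) = 1/(-79) = -1/79 ≈ -0.012658)
J*S + 401 = -492*(-1/79) + 401 = 492/79 + 401 = 32171/79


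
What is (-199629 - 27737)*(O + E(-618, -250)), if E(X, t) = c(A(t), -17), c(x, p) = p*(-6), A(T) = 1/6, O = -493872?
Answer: 112266509820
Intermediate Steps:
A(T) = ⅙
c(x, p) = -6*p
E(X, t) = 102 (E(X, t) = -6*(-17) = 102)
(-199629 - 27737)*(O + E(-618, -250)) = (-199629 - 27737)*(-493872 + 102) = -227366*(-493770) = 112266509820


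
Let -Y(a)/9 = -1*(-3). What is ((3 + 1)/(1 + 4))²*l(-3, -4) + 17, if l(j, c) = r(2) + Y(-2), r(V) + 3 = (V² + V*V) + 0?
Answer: 73/25 ≈ 2.9200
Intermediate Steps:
Y(a) = -27 (Y(a) = -(-9)*(-3) = -9*3 = -27)
r(V) = -3 + 2*V² (r(V) = -3 + ((V² + V*V) + 0) = -3 + ((V² + V²) + 0) = -3 + (2*V² + 0) = -3 + 2*V²)
l(j, c) = -22 (l(j, c) = (-3 + 2*2²) - 27 = (-3 + 2*4) - 27 = (-3 + 8) - 27 = 5 - 27 = -22)
((3 + 1)/(1 + 4))²*l(-3, -4) + 17 = ((3 + 1)/(1 + 4))²*(-22) + 17 = (4/5)²*(-22) + 17 = (4*(⅕))²*(-22) + 17 = (⅘)²*(-22) + 17 = (16/25)*(-22) + 17 = -352/25 + 17 = 73/25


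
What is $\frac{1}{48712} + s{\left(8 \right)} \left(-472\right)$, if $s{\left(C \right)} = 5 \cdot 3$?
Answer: $- \frac{344880959}{48712} \approx -7080.0$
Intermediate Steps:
$s{\left(C \right)} = 15$
$\frac{1}{48712} + s{\left(8 \right)} \left(-472\right) = \frac{1}{48712} + 15 \left(-472\right) = \frac{1}{48712} - 7080 = - \frac{344880959}{48712}$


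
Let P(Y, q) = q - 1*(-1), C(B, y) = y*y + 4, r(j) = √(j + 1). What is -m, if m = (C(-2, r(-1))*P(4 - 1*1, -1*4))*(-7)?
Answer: -84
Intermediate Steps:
r(j) = √(1 + j)
C(B, y) = 4 + y² (C(B, y) = y² + 4 = 4 + y²)
P(Y, q) = 1 + q (P(Y, q) = q + 1 = 1 + q)
m = 84 (m = ((4 + (√(1 - 1))²)*(1 - 1*4))*(-7) = ((4 + (√0)²)*(1 - 4))*(-7) = ((4 + 0²)*(-3))*(-7) = ((4 + 0)*(-3))*(-7) = (4*(-3))*(-7) = -12*(-7) = 84)
-m = -1*84 = -84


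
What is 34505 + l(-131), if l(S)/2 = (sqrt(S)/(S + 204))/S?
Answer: 34505 - 2*I*sqrt(131)/9563 ≈ 34505.0 - 0.0023937*I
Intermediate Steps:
l(S) = 2/(sqrt(S)*(204 + S)) (l(S) = 2*((sqrt(S)/(S + 204))/S) = 2*((sqrt(S)/(204 + S))/S) = 2*(1/(sqrt(S)*(204 + S))) = 2/(sqrt(S)*(204 + S)))
34505 + l(-131) = 34505 + 2/(sqrt(-131)*(204 - 131)) = 34505 + 2*(-I*sqrt(131)/131)/73 = 34505 + 2*(-I*sqrt(131)/131)*(1/73) = 34505 - 2*I*sqrt(131)/9563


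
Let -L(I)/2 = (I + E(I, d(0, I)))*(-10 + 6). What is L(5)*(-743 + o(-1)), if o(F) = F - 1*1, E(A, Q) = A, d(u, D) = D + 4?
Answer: -59600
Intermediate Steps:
d(u, D) = 4 + D
L(I) = 16*I (L(I) = -2*(I + I)*(-10 + 6) = -2*2*I*(-4) = -(-16)*I = 16*I)
o(F) = -1 + F (o(F) = F - 1 = -1 + F)
L(5)*(-743 + o(-1)) = (16*5)*(-743 + (-1 - 1)) = 80*(-743 - 2) = 80*(-745) = -59600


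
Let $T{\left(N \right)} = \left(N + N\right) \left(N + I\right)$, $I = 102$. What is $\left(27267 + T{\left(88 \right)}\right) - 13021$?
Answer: $47686$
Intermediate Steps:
$T{\left(N \right)} = 2 N \left(102 + N\right)$ ($T{\left(N \right)} = \left(N + N\right) \left(N + 102\right) = 2 N \left(102 + N\right)$)
$\left(27267 + T{\left(88 \right)}\right) - 13021 = \left(27267 + 2 \cdot 88 \left(102 + 88\right)\right) - 13021 = \left(27267 + 2 \cdot 88 \cdot 190\right) - 13021 = \left(27267 + 33440\right) - 13021 = 60707 - 13021 = 47686$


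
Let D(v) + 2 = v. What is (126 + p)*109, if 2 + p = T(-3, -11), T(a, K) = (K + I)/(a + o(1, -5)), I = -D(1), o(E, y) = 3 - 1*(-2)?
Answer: 12971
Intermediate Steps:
D(v) = -2 + v
o(E, y) = 5 (o(E, y) = 3 + 2 = 5)
I = 1 (I = -(-2 + 1) = -1*(-1) = 1)
T(a, K) = (1 + K)/(5 + a) (T(a, K) = (K + 1)/(a + 5) = (1 + K)/(5 + a))
p = -7 (p = -2 + (1 - 11)/(5 - 3) = -2 - 10/2 = -2 + (½)*(-10) = -2 - 5 = -7)
(126 + p)*109 = (126 - 7)*109 = 119*109 = 12971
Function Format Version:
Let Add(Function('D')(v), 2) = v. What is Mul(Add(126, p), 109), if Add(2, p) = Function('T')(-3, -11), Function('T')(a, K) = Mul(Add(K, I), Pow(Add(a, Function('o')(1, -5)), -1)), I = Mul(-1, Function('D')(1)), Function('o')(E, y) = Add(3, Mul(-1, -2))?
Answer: 12971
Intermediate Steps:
Function('D')(v) = Add(-2, v)
Function('o')(E, y) = 5 (Function('o')(E, y) = Add(3, 2) = 5)
I = 1 (I = Mul(-1, Add(-2, 1)) = Mul(-1, -1) = 1)
Function('T')(a, K) = Mul(Pow(Add(5, a), -1), Add(1, K)) (Function('T')(a, K) = Mul(Add(K, 1), Pow(Add(a, 5), -1)) = Mul(Add(1, K), Pow(Add(5, a), -1)) = Mul(Pow(Add(5, a), -1), Add(1, K)))
p = -7 (p = Add(-2, Mul(Pow(Add(5, -3), -1), Add(1, -11))) = Add(-2, Mul(Pow(2, -1), -10)) = Add(-2, Mul(Rational(1, 2), -10)) = Add(-2, -5) = -7)
Mul(Add(126, p), 109) = Mul(Add(126, -7), 109) = Mul(119, 109) = 12971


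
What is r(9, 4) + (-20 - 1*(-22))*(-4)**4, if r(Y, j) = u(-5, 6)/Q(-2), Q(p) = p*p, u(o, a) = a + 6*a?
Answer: 1045/2 ≈ 522.50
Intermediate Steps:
u(o, a) = 7*a
Q(p) = p**2
r(Y, j) = 21/2 (r(Y, j) = (7*6)/((-2)**2) = 42/4 = 42*(1/4) = 21/2)
r(9, 4) + (-20 - 1*(-22))*(-4)**4 = 21/2 + (-20 - 1*(-22))*(-4)**4 = 21/2 + (-20 + 22)*256 = 21/2 + 2*256 = 21/2 + 512 = 1045/2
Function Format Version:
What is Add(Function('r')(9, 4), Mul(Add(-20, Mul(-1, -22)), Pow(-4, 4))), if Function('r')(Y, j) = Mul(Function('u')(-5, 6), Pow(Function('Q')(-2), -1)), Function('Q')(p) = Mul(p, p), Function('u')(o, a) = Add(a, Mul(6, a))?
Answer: Rational(1045, 2) ≈ 522.50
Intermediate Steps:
Function('u')(o, a) = Mul(7, a)
Function('Q')(p) = Pow(p, 2)
Function('r')(Y, j) = Rational(21, 2) (Function('r')(Y, j) = Mul(Mul(7, 6), Pow(Pow(-2, 2), -1)) = Mul(42, Pow(4, -1)) = Mul(42, Rational(1, 4)) = Rational(21, 2))
Add(Function('r')(9, 4), Mul(Add(-20, Mul(-1, -22)), Pow(-4, 4))) = Add(Rational(21, 2), Mul(Add(-20, Mul(-1, -22)), Pow(-4, 4))) = Add(Rational(21, 2), Mul(Add(-20, 22), 256)) = Add(Rational(21, 2), Mul(2, 256)) = Add(Rational(21, 2), 512) = Rational(1045, 2)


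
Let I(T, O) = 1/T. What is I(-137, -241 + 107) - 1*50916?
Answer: -6975493/137 ≈ -50916.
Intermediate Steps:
I(-137, -241 + 107) - 1*50916 = 1/(-137) - 1*50916 = -1/137 - 50916 = -6975493/137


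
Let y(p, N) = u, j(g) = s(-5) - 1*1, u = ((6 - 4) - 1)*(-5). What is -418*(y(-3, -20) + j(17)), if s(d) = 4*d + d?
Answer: 12958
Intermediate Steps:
s(d) = 5*d
u = -5 (u = (2 - 1)*(-5) = 1*(-5) = -5)
j(g) = -26 (j(g) = 5*(-5) - 1*1 = -25 - 1 = -26)
y(p, N) = -5
-418*(y(-3, -20) + j(17)) = -418*(-5 - 26) = -418*(-31) = 12958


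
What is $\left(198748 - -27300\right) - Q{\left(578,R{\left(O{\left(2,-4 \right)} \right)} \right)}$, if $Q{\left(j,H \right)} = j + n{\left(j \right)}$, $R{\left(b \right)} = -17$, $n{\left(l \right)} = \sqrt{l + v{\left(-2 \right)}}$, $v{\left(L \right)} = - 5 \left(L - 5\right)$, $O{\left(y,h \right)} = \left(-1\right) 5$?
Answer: $225470 - \sqrt{613} \approx 2.2545 \cdot 10^{5}$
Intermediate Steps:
$O{\left(y,h \right)} = -5$
$v{\left(L \right)} = 25 - 5 L$ ($v{\left(L \right)} = - 5 \left(-5 + L\right) = 25 - 5 L$)
$n{\left(l \right)} = \sqrt{35 + l}$ ($n{\left(l \right)} = \sqrt{l + \left(25 - -10\right)} = \sqrt{l + \left(25 + 10\right)} = \sqrt{l + 35} = \sqrt{35 + l}$)
$Q{\left(j,H \right)} = j + \sqrt{35 + j}$
$\left(198748 - -27300\right) - Q{\left(578,R{\left(O{\left(2,-4 \right)} \right)} \right)} = \left(198748 - -27300\right) - \left(578 + \sqrt{35 + 578}\right) = \left(198748 + 27300\right) - \left(578 + \sqrt{613}\right) = 226048 - \left(578 + \sqrt{613}\right) = 225470 - \sqrt{613}$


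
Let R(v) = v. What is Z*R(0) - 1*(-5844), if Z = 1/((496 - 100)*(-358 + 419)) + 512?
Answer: 5844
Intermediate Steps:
Z = 12367873/24156 (Z = 1/(396*61) + 512 = 1/24156 + 512 = 12367873/24156 ≈ 512.00)
Z*R(0) - 1*(-5844) = (12367873/24156)*0 - 1*(-5844) = 0 + 5844 = 5844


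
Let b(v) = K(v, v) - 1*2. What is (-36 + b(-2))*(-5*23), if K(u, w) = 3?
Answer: 4025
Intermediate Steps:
b(v) = 1 (b(v) = 3 - 1*2 = 3 - 2 = 1)
(-36 + b(-2))*(-5*23) = (-36 + 1)*(-5*23) = -35*(-115) = 4025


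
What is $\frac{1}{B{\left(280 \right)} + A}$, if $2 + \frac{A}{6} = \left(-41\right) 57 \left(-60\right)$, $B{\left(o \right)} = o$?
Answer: $\frac{1}{841588} \approx 1.1882 \cdot 10^{-6}$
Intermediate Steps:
$A = 841308$ ($A = -12 + 6 \left(-41\right) 57 \left(-60\right) = -12 + 6 \left(\left(-2337\right) \left(-60\right)\right) = -12 + 6 \cdot 140220 = -12 + 841320 = 841308$)
$\frac{1}{B{\left(280 \right)} + A} = \frac{1}{280 + 841308} = \frac{1}{841588}$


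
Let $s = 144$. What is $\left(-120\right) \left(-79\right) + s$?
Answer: $9624$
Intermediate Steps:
$\left(-120\right) \left(-79\right) + s = \left(-120\right) \left(-79\right) + 144 = 9480 + 144 = 9624$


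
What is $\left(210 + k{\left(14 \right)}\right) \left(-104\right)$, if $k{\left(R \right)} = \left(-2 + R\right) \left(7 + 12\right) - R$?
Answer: $-44096$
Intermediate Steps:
$k{\left(R \right)} = -38 + 18 R$ ($k{\left(R \right)} = \left(-2 + R\right) 19 - R = \left(-38 + 19 R\right) - R = -38 + 18 R$)
$\left(210 + k{\left(14 \right)}\right) \left(-104\right) = \left(210 + \left(-38 + 18 \cdot 14\right)\right) \left(-104\right) = \left(210 + \left(-38 + 252\right)\right) \left(-104\right) = \left(210 + 214\right) \left(-104\right) = 424 \left(-104\right) = -44096$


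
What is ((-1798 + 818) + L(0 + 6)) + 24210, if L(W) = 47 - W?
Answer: 23271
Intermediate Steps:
((-1798 + 818) + L(0 + 6)) + 24210 = ((-1798 + 818) + (47 - (0 + 6))) + 24210 = (-980 + (47 - 1*6)) + 24210 = (-980 + (47 - 6)) + 24210 = (-980 + 41) + 24210 = -939 + 24210 = 23271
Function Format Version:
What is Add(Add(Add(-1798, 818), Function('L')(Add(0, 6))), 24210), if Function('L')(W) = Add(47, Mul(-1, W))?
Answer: 23271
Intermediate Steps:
Add(Add(Add(-1798, 818), Function('L')(Add(0, 6))), 24210) = Add(Add(Add(-1798, 818), Add(47, Mul(-1, Add(0, 6)))), 24210) = Add(Add(-980, Add(47, Mul(-1, 6))), 24210) = Add(Add(-980, Add(47, -6)), 24210) = Add(Add(-980, 41), 24210) = Add(-939, 24210) = 23271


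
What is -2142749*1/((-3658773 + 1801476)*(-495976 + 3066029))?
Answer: 2142749/4773351726741 ≈ 4.4890e-7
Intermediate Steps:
-2142749*1/((-3658773 + 1801476)*(-495976 + 3066029)) = -2142749/((-1857297*2570053)) = -2142749/(-4773351726741) = -2142749*(-1/4773351726741) = 2142749/4773351726741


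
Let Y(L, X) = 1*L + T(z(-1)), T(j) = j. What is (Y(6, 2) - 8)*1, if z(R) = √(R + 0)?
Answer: -2 + I ≈ -2.0 + 1.0*I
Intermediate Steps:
z(R) = √R
Y(L, X) = I + L (Y(L, X) = 1*L + √(-1) = L + I = I + L)
(Y(6, 2) - 8)*1 = ((I + 6) - 8)*1 = ((6 + I) - 8)*1 = (-2 + I)*1 = -2 + I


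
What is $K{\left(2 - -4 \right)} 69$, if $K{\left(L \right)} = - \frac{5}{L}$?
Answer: $- \frac{115}{2} \approx -57.5$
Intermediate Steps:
$K{\left(2 - -4 \right)} 69 = - \frac{5}{2 - -4} \cdot 69 = - \frac{5}{2 + 4} \cdot 69 = - \frac{5}{6} \cdot 69 = \left(-5\right) \frac{1}{6} \cdot 69 = \left(- \frac{5}{6}\right) 69 = - \frac{115}{2}$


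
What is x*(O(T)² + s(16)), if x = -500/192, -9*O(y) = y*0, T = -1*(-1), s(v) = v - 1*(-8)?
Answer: -125/2 ≈ -62.500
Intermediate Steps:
s(v) = 8 + v (s(v) = v + 8 = 8 + v)
T = 1
O(y) = 0 (O(y) = -y*0/9 = -⅑*0 = 0)
x = -125/48 (x = -500*1/192 = -125/48 ≈ -2.6042)
x*(O(T)² + s(16)) = -125*(0² + (8 + 16))/48 = -125*(0 + 24)/48 = -125/48*24 = -125/2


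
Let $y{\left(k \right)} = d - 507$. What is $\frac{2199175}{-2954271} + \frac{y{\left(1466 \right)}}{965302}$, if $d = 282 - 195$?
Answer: $- \frac{1062054409835}{1425881852421} \approx -0.74484$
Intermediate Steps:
$d = 87$ ($d = 282 - 195 = 87$)
$y{\left(k \right)} = -420$ ($y{\left(k \right)} = 87 - 507 = -420$)
$\frac{2199175}{-2954271} + \frac{y{\left(1466 \right)}}{965302} = \frac{2199175}{-2954271} - \frac{420}{965302} = 2199175 \left(- \frac{1}{2954271}\right) - \frac{210}{482651} = - \frac{2199175}{2954271} - \frac{210}{482651} = - \frac{1062054409835}{1425881852421}$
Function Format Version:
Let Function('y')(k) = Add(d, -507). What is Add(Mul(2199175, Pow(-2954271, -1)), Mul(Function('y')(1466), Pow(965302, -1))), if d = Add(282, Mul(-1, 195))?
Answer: Rational(-1062054409835, 1425881852421) ≈ -0.74484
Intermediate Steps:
d = 87 (d = Add(282, -195) = 87)
Function('y')(k) = -420 (Function('y')(k) = Add(87, -507) = -420)
Add(Mul(2199175, Pow(-2954271, -1)), Mul(Function('y')(1466), Pow(965302, -1))) = Add(Mul(2199175, Pow(-2954271, -1)), Mul(-420, Pow(965302, -1))) = Add(Mul(2199175, Rational(-1, 2954271)), Mul(-420, Rational(1, 965302))) = Add(Rational(-2199175, 2954271), Rational(-210, 482651)) = Rational(-1062054409835, 1425881852421)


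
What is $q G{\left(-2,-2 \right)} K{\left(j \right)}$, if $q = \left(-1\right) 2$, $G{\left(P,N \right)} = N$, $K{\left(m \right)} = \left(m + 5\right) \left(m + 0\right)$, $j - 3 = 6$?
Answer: $504$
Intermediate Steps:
$j = 9$ ($j = 3 + 6 = 9$)
$K{\left(m \right)} = m \left(5 + m\right)$ ($K{\left(m \right)} = \left(5 + m\right) m = m \left(5 + m\right)$)
$q = -2$
$q G{\left(-2,-2 \right)} K{\left(j \right)} = \left(-2\right) \left(-2\right) 9 \left(5 + 9\right) = 4 \cdot 9 \cdot 14 = 4 \cdot 126 = 504$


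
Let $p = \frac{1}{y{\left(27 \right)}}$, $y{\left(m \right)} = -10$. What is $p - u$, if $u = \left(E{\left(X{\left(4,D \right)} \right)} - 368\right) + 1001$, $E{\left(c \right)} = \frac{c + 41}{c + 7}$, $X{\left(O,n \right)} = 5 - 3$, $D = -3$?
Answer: $- \frac{57409}{90} \approx -637.88$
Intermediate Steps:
$X{\left(O,n \right)} = 2$ ($X{\left(O,n \right)} = 5 - 3 = 2$)
$E{\left(c \right)} = \frac{41 + c}{7 + c}$
$u = \frac{5740}{9}$ ($u = \left(\frac{41 + 2}{7 + 2} - 368\right) + 1001 = \left(\frac{1}{9} \cdot 43 - 368\right) + 1001 = \left(\frac{43}{9} - 368\right) + 1001 = - \frac{3269}{9} + 1001 = \frac{5740}{9} \approx 637.78$)
$p = - \frac{1}{10}$ ($p = \frac{1}{-10} = - \frac{1}{10} \approx -0.1$)
$p - u = - \frac{1}{10} - \frac{5740}{9} = - \frac{57409}{90}$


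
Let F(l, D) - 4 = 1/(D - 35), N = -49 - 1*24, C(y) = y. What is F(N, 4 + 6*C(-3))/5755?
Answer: 39/56399 ≈ 0.00069150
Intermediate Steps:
N = -73 (N = -49 - 24 = -73)
F(l, D) = 4 + 1/(-35 + D) (F(l, D) = 4 + 1/(D - 35) = 4 + 1/(-35 + D))
F(N, 4 + 6*C(-3))/5755 = ((-139 + 4*(4 + 6*(-3)))/(-35 + (4 + 6*(-3))))/5755 = ((-139 + 4*(4 - 18))/(-35 + (4 - 18)))*(1/5755) = ((-139 + 4*(-14))/(-35 - 14))*(1/5755) = ((-139 - 56)/(-49))*(1/5755) = -1/49*(-195)*(1/5755) = (195/49)*(1/5755) = 39/56399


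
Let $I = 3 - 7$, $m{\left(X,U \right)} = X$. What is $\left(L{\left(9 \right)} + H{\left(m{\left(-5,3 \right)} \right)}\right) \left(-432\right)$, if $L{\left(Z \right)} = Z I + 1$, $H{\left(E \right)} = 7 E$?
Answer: $30240$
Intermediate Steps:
$I = -4$ ($I = 3 - 7 = -4$)
$L{\left(Z \right)} = 1 - 4 Z$ ($L{\left(Z \right)} = Z \left(-4\right) + 1 = - 4 Z + 1 = 1 - 4 Z$)
$\left(L{\left(9 \right)} + H{\left(m{\left(-5,3 \right)} \right)}\right) \left(-432\right) = \left(\left(1 - 36\right) + 7 \left(-5\right)\right) \left(-432\right) = \left(\left(1 - 36\right) - 35\right) \left(-432\right) = \left(-35 - 35\right) \left(-432\right) = \left(-70\right) \left(-432\right) = 30240$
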